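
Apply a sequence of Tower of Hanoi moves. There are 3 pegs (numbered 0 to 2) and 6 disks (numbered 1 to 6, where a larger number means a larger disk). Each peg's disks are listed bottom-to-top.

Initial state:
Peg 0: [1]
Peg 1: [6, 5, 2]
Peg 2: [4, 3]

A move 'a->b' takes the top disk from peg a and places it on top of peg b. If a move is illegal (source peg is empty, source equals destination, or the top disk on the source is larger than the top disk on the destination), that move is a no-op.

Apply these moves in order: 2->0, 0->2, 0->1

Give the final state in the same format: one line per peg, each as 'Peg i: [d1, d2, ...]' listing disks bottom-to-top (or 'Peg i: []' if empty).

Answer: Peg 0: []
Peg 1: [6, 5, 2]
Peg 2: [4, 3, 1]

Derivation:
After move 1 (2->0):
Peg 0: [1]
Peg 1: [6, 5, 2]
Peg 2: [4, 3]

After move 2 (0->2):
Peg 0: []
Peg 1: [6, 5, 2]
Peg 2: [4, 3, 1]

After move 3 (0->1):
Peg 0: []
Peg 1: [6, 5, 2]
Peg 2: [4, 3, 1]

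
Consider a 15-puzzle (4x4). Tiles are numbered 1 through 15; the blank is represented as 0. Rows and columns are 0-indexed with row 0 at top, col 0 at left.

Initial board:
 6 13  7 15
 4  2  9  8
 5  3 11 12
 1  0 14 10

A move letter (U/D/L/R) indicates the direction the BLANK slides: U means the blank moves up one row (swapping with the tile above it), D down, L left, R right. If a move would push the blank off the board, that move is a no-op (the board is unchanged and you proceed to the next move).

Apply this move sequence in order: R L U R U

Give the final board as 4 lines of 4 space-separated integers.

After move 1 (R):
 6 13  7 15
 4  2  9  8
 5  3 11 12
 1 14  0 10

After move 2 (L):
 6 13  7 15
 4  2  9  8
 5  3 11 12
 1  0 14 10

After move 3 (U):
 6 13  7 15
 4  2  9  8
 5  0 11 12
 1  3 14 10

After move 4 (R):
 6 13  7 15
 4  2  9  8
 5 11  0 12
 1  3 14 10

After move 5 (U):
 6 13  7 15
 4  2  0  8
 5 11  9 12
 1  3 14 10

Answer:  6 13  7 15
 4  2  0  8
 5 11  9 12
 1  3 14 10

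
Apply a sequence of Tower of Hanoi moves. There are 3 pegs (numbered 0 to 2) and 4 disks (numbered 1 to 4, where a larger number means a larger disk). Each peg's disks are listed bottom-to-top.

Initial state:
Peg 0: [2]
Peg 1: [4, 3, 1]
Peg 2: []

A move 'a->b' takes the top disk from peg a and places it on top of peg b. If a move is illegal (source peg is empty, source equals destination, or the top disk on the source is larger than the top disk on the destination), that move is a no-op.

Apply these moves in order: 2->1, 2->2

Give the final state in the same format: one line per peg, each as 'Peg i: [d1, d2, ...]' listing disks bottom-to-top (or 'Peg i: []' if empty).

Answer: Peg 0: [2]
Peg 1: [4, 3, 1]
Peg 2: []

Derivation:
After move 1 (2->1):
Peg 0: [2]
Peg 1: [4, 3, 1]
Peg 2: []

After move 2 (2->2):
Peg 0: [2]
Peg 1: [4, 3, 1]
Peg 2: []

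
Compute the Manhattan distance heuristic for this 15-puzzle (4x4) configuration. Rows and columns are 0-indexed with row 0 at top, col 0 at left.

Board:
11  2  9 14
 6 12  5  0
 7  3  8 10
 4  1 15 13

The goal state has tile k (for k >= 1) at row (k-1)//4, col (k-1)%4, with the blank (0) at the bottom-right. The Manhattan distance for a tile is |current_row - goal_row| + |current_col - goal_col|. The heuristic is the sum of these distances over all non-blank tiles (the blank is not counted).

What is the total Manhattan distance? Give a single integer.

Answer: 42

Derivation:
Tile 11: (0,0)->(2,2) = 4
Tile 2: (0,1)->(0,1) = 0
Tile 9: (0,2)->(2,0) = 4
Tile 14: (0,3)->(3,1) = 5
Tile 6: (1,0)->(1,1) = 1
Tile 12: (1,1)->(2,3) = 3
Tile 5: (1,2)->(1,0) = 2
Tile 7: (2,0)->(1,2) = 3
Tile 3: (2,1)->(0,2) = 3
Tile 8: (2,2)->(1,3) = 2
Tile 10: (2,3)->(2,1) = 2
Tile 4: (3,0)->(0,3) = 6
Tile 1: (3,1)->(0,0) = 4
Tile 15: (3,2)->(3,2) = 0
Tile 13: (3,3)->(3,0) = 3
Sum: 4 + 0 + 4 + 5 + 1 + 3 + 2 + 3 + 3 + 2 + 2 + 6 + 4 + 0 + 3 = 42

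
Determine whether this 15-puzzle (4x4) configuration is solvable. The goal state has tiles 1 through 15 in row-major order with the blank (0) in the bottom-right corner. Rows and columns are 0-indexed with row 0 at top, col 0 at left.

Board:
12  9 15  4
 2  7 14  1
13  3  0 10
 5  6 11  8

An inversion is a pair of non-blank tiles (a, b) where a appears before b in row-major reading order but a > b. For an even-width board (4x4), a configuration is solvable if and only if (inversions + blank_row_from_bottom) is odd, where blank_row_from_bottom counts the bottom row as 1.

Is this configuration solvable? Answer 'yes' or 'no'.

Inversions: 57
Blank is in row 2 (0-indexed from top), which is row 2 counting from the bottom (bottom = 1).
57 + 2 = 59, which is odd, so the puzzle is solvable.

Answer: yes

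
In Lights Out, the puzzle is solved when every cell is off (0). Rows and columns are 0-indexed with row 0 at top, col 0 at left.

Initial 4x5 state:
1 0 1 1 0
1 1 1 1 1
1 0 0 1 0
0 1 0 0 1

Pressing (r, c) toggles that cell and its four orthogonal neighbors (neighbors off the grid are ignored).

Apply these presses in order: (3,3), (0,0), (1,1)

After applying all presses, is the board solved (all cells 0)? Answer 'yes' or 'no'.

Answer: no

Derivation:
After press 1 at (3,3):
1 0 1 1 0
1 1 1 1 1
1 0 0 0 0
0 1 1 1 0

After press 2 at (0,0):
0 1 1 1 0
0 1 1 1 1
1 0 0 0 0
0 1 1 1 0

After press 3 at (1,1):
0 0 1 1 0
1 0 0 1 1
1 1 0 0 0
0 1 1 1 0

Lights still on: 10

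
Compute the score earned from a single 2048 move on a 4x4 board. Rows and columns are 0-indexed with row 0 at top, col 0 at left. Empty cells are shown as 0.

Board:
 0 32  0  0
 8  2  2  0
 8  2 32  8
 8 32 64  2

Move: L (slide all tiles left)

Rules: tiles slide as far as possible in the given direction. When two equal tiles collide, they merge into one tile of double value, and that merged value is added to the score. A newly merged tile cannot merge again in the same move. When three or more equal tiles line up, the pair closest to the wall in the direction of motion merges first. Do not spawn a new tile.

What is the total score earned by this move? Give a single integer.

Answer: 4

Derivation:
Slide left:
row 0: [0, 32, 0, 0] -> [32, 0, 0, 0]  score +0 (running 0)
row 1: [8, 2, 2, 0] -> [8, 4, 0, 0]  score +4 (running 4)
row 2: [8, 2, 32, 8] -> [8, 2, 32, 8]  score +0 (running 4)
row 3: [8, 32, 64, 2] -> [8, 32, 64, 2]  score +0 (running 4)
Board after move:
32  0  0  0
 8  4  0  0
 8  2 32  8
 8 32 64  2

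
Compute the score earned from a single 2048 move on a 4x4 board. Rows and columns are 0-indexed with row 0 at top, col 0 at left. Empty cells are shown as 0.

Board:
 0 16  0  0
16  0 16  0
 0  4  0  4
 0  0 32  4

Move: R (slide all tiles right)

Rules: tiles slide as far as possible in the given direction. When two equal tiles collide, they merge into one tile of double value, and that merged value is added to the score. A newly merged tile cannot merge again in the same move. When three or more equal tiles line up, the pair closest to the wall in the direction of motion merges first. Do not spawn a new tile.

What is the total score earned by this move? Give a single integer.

Answer: 40

Derivation:
Slide right:
row 0: [0, 16, 0, 0] -> [0, 0, 0, 16]  score +0 (running 0)
row 1: [16, 0, 16, 0] -> [0, 0, 0, 32]  score +32 (running 32)
row 2: [0, 4, 0, 4] -> [0, 0, 0, 8]  score +8 (running 40)
row 3: [0, 0, 32, 4] -> [0, 0, 32, 4]  score +0 (running 40)
Board after move:
 0  0  0 16
 0  0  0 32
 0  0  0  8
 0  0 32  4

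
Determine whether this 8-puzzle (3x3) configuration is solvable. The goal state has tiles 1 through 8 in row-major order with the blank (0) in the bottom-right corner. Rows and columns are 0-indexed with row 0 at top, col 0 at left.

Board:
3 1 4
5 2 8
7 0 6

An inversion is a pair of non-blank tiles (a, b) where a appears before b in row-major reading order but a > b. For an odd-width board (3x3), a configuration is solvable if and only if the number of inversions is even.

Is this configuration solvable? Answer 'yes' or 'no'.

Inversions (pairs i<j in row-major order where tile[i] > tile[j] > 0): 7
7 is odd, so the puzzle is not solvable.

Answer: no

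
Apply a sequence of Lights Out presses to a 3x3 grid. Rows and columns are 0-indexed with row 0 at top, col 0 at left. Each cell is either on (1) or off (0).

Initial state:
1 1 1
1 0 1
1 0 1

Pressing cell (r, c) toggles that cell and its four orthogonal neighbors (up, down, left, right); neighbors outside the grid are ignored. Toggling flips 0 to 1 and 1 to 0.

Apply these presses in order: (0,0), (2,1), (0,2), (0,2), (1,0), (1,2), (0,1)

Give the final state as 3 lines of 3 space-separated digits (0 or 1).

Answer: 0 1 1
1 0 0
1 1 1

Derivation:
After press 1 at (0,0):
0 0 1
0 0 1
1 0 1

After press 2 at (2,1):
0 0 1
0 1 1
0 1 0

After press 3 at (0,2):
0 1 0
0 1 0
0 1 0

After press 4 at (0,2):
0 0 1
0 1 1
0 1 0

After press 5 at (1,0):
1 0 1
1 0 1
1 1 0

After press 6 at (1,2):
1 0 0
1 1 0
1 1 1

After press 7 at (0,1):
0 1 1
1 0 0
1 1 1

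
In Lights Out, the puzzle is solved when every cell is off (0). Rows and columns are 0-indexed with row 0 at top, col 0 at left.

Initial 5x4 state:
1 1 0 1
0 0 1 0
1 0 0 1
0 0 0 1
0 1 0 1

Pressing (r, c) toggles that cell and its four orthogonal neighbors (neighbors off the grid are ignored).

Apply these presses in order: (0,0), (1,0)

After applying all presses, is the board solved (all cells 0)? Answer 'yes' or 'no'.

After press 1 at (0,0):
0 0 0 1
1 0 1 0
1 0 0 1
0 0 0 1
0 1 0 1

After press 2 at (1,0):
1 0 0 1
0 1 1 0
0 0 0 1
0 0 0 1
0 1 0 1

Lights still on: 8

Answer: no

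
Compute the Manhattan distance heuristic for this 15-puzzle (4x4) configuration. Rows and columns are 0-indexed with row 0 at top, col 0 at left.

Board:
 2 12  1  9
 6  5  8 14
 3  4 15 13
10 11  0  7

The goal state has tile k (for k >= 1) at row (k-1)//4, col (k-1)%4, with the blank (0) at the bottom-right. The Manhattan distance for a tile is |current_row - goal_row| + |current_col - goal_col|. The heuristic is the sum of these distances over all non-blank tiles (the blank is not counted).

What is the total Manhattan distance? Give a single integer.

Tile 2: at (0,0), goal (0,1), distance |0-0|+|0-1| = 1
Tile 12: at (0,1), goal (2,3), distance |0-2|+|1-3| = 4
Tile 1: at (0,2), goal (0,0), distance |0-0|+|2-0| = 2
Tile 9: at (0,3), goal (2,0), distance |0-2|+|3-0| = 5
Tile 6: at (1,0), goal (1,1), distance |1-1|+|0-1| = 1
Tile 5: at (1,1), goal (1,0), distance |1-1|+|1-0| = 1
Tile 8: at (1,2), goal (1,3), distance |1-1|+|2-3| = 1
Tile 14: at (1,3), goal (3,1), distance |1-3|+|3-1| = 4
Tile 3: at (2,0), goal (0,2), distance |2-0|+|0-2| = 4
Tile 4: at (2,1), goal (0,3), distance |2-0|+|1-3| = 4
Tile 15: at (2,2), goal (3,2), distance |2-3|+|2-2| = 1
Tile 13: at (2,3), goal (3,0), distance |2-3|+|3-0| = 4
Tile 10: at (3,0), goal (2,1), distance |3-2|+|0-1| = 2
Tile 11: at (3,1), goal (2,2), distance |3-2|+|1-2| = 2
Tile 7: at (3,3), goal (1,2), distance |3-1|+|3-2| = 3
Sum: 1 + 4 + 2 + 5 + 1 + 1 + 1 + 4 + 4 + 4 + 1 + 4 + 2 + 2 + 3 = 39

Answer: 39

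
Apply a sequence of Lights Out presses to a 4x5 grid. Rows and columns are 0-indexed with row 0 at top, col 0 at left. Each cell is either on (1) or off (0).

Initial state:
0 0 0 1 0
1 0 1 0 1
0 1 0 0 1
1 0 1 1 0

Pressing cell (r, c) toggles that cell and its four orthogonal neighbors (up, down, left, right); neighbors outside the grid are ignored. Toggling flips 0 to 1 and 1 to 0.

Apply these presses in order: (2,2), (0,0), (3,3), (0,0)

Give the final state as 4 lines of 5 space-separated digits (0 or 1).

After press 1 at (2,2):
0 0 0 1 0
1 0 0 0 1
0 0 1 1 1
1 0 0 1 0

After press 2 at (0,0):
1 1 0 1 0
0 0 0 0 1
0 0 1 1 1
1 0 0 1 0

After press 3 at (3,3):
1 1 0 1 0
0 0 0 0 1
0 0 1 0 1
1 0 1 0 1

After press 4 at (0,0):
0 0 0 1 0
1 0 0 0 1
0 0 1 0 1
1 0 1 0 1

Answer: 0 0 0 1 0
1 0 0 0 1
0 0 1 0 1
1 0 1 0 1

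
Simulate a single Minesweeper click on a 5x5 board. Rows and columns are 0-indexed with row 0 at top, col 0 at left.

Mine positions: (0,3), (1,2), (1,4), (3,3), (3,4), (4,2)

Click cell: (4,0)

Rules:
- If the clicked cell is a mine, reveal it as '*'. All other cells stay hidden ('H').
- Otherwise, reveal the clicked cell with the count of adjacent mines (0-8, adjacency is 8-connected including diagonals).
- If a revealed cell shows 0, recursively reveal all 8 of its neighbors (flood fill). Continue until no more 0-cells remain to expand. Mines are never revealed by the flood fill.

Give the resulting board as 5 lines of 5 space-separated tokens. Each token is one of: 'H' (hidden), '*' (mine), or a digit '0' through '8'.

0 1 H H H
0 1 H H H
0 1 H H H
0 1 H H H
0 1 H H H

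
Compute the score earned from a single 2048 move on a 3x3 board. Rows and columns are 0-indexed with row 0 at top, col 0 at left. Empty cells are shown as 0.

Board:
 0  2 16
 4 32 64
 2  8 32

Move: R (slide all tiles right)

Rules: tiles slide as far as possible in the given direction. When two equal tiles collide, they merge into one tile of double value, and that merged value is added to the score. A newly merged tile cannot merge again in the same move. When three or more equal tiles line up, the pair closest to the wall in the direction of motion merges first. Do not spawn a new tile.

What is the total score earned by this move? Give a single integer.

Answer: 0

Derivation:
Slide right:
row 0: [0, 2, 16] -> [0, 2, 16]  score +0 (running 0)
row 1: [4, 32, 64] -> [4, 32, 64]  score +0 (running 0)
row 2: [2, 8, 32] -> [2, 8, 32]  score +0 (running 0)
Board after move:
 0  2 16
 4 32 64
 2  8 32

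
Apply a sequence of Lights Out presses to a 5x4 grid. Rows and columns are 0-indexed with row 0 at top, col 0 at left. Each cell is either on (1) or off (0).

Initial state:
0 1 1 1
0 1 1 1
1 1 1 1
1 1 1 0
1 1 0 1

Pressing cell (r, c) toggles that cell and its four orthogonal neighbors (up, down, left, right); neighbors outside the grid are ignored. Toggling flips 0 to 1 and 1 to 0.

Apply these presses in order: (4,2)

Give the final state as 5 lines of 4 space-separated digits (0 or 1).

Answer: 0 1 1 1
0 1 1 1
1 1 1 1
1 1 0 0
1 0 1 0

Derivation:
After press 1 at (4,2):
0 1 1 1
0 1 1 1
1 1 1 1
1 1 0 0
1 0 1 0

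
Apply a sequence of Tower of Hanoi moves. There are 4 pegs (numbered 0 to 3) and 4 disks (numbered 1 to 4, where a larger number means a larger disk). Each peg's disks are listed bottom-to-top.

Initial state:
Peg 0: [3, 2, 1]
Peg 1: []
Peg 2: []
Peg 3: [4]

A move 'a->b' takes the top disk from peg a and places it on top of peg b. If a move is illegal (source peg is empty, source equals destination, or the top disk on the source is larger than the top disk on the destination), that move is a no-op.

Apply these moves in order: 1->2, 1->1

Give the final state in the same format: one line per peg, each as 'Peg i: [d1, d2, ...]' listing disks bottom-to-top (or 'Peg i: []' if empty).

Answer: Peg 0: [3, 2, 1]
Peg 1: []
Peg 2: []
Peg 3: [4]

Derivation:
After move 1 (1->2):
Peg 0: [3, 2, 1]
Peg 1: []
Peg 2: []
Peg 3: [4]

After move 2 (1->1):
Peg 0: [3, 2, 1]
Peg 1: []
Peg 2: []
Peg 3: [4]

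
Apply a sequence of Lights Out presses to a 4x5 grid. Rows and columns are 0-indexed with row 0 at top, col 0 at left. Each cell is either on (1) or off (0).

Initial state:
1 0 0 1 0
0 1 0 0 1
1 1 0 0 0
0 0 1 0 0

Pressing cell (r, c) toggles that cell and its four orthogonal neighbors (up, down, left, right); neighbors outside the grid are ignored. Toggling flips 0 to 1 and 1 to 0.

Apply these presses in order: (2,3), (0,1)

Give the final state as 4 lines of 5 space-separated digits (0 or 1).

Answer: 0 1 1 1 0
0 0 0 1 1
1 1 1 1 1
0 0 1 1 0

Derivation:
After press 1 at (2,3):
1 0 0 1 0
0 1 0 1 1
1 1 1 1 1
0 0 1 1 0

After press 2 at (0,1):
0 1 1 1 0
0 0 0 1 1
1 1 1 1 1
0 0 1 1 0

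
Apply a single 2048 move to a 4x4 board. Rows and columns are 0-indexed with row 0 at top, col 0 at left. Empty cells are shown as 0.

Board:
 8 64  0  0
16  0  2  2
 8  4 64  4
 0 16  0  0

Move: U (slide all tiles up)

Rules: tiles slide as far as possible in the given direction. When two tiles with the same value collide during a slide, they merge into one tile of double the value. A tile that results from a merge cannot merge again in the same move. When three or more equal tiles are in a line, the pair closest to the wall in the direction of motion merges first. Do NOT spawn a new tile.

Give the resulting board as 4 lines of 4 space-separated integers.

Answer:  8 64  2  2
16  4 64  4
 8 16  0  0
 0  0  0  0

Derivation:
Slide up:
col 0: [8, 16, 8, 0] -> [8, 16, 8, 0]
col 1: [64, 0, 4, 16] -> [64, 4, 16, 0]
col 2: [0, 2, 64, 0] -> [2, 64, 0, 0]
col 3: [0, 2, 4, 0] -> [2, 4, 0, 0]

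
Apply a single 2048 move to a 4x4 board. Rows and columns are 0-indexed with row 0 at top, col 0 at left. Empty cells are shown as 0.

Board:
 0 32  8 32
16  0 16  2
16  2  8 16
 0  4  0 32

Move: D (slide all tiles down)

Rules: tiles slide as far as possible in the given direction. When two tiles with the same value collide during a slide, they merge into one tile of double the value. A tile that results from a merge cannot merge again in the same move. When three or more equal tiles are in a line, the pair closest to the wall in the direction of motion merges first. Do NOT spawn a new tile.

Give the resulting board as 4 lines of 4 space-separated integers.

Slide down:
col 0: [0, 16, 16, 0] -> [0, 0, 0, 32]
col 1: [32, 0, 2, 4] -> [0, 32, 2, 4]
col 2: [8, 16, 8, 0] -> [0, 8, 16, 8]
col 3: [32, 2, 16, 32] -> [32, 2, 16, 32]

Answer:  0  0  0 32
 0 32  8  2
 0  2 16 16
32  4  8 32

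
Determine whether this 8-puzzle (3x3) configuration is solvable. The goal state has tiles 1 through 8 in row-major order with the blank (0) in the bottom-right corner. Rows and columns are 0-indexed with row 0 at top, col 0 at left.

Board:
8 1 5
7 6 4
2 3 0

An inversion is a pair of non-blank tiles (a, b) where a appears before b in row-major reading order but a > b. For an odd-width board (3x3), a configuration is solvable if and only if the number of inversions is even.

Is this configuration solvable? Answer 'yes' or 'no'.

Inversions (pairs i<j in row-major order where tile[i] > tile[j] > 0): 19
19 is odd, so the puzzle is not solvable.

Answer: no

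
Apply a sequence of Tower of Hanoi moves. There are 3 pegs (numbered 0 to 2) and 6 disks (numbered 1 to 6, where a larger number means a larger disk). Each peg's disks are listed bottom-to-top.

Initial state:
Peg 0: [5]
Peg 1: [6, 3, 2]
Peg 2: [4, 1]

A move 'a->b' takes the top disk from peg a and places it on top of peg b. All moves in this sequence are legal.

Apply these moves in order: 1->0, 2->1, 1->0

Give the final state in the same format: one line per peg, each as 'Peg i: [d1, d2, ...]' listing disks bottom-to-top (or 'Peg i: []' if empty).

After move 1 (1->0):
Peg 0: [5, 2]
Peg 1: [6, 3]
Peg 2: [4, 1]

After move 2 (2->1):
Peg 0: [5, 2]
Peg 1: [6, 3, 1]
Peg 2: [4]

After move 3 (1->0):
Peg 0: [5, 2, 1]
Peg 1: [6, 3]
Peg 2: [4]

Answer: Peg 0: [5, 2, 1]
Peg 1: [6, 3]
Peg 2: [4]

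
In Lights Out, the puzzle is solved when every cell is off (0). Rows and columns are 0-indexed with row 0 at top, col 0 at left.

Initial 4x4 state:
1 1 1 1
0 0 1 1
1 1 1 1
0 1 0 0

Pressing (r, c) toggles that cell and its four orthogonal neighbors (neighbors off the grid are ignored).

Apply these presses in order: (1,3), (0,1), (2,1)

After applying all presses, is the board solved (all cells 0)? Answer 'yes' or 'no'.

After press 1 at (1,3):
1 1 1 0
0 0 0 0
1 1 1 0
0 1 0 0

After press 2 at (0,1):
0 0 0 0
0 1 0 0
1 1 1 0
0 1 0 0

After press 3 at (2,1):
0 0 0 0
0 0 0 0
0 0 0 0
0 0 0 0

Lights still on: 0

Answer: yes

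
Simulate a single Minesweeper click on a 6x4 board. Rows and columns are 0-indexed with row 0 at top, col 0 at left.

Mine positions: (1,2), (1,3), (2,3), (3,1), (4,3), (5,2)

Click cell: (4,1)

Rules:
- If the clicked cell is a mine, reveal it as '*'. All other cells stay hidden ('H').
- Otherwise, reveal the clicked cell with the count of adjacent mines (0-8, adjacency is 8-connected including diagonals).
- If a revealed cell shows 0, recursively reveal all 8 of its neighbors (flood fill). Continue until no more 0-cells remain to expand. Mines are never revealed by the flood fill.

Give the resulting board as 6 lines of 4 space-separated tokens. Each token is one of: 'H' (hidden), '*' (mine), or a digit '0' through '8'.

H H H H
H H H H
H H H H
H H H H
H 2 H H
H H H H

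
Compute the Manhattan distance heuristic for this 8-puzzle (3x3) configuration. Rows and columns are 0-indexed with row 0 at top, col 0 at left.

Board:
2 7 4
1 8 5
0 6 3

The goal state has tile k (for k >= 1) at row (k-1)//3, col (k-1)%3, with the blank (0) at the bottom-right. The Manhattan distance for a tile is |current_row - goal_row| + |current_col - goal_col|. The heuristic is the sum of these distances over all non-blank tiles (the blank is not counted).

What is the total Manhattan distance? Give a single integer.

Answer: 14

Derivation:
Tile 2: (0,0)->(0,1) = 1
Tile 7: (0,1)->(2,0) = 3
Tile 4: (0,2)->(1,0) = 3
Tile 1: (1,0)->(0,0) = 1
Tile 8: (1,1)->(2,1) = 1
Tile 5: (1,2)->(1,1) = 1
Tile 6: (2,1)->(1,2) = 2
Tile 3: (2,2)->(0,2) = 2
Sum: 1 + 3 + 3 + 1 + 1 + 1 + 2 + 2 = 14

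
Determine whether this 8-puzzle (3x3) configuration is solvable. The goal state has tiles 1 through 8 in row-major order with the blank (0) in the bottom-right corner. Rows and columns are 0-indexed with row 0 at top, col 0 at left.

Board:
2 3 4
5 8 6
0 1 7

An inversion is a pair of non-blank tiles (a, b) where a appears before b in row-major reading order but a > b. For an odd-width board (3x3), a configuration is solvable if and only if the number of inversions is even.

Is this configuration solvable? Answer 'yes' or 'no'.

Answer: yes

Derivation:
Inversions (pairs i<j in row-major order where tile[i] > tile[j] > 0): 8
8 is even, so the puzzle is solvable.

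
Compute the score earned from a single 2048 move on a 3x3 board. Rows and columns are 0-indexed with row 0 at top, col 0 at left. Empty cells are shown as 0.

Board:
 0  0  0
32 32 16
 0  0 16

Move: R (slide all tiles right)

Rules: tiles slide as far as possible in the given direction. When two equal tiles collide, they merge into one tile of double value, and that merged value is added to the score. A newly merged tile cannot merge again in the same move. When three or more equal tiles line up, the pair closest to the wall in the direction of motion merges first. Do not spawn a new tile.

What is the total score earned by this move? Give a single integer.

Answer: 64

Derivation:
Slide right:
row 0: [0, 0, 0] -> [0, 0, 0]  score +0 (running 0)
row 1: [32, 32, 16] -> [0, 64, 16]  score +64 (running 64)
row 2: [0, 0, 16] -> [0, 0, 16]  score +0 (running 64)
Board after move:
 0  0  0
 0 64 16
 0  0 16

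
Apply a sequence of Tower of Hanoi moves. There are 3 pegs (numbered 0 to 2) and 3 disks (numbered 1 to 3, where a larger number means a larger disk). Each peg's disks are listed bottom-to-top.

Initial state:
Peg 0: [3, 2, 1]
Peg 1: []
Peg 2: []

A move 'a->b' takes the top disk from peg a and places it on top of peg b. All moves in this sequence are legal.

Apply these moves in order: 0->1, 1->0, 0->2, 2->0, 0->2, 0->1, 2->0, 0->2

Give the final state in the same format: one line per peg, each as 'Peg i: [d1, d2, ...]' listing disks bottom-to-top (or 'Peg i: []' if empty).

Answer: Peg 0: [3]
Peg 1: [2]
Peg 2: [1]

Derivation:
After move 1 (0->1):
Peg 0: [3, 2]
Peg 1: [1]
Peg 2: []

After move 2 (1->0):
Peg 0: [3, 2, 1]
Peg 1: []
Peg 2: []

After move 3 (0->2):
Peg 0: [3, 2]
Peg 1: []
Peg 2: [1]

After move 4 (2->0):
Peg 0: [3, 2, 1]
Peg 1: []
Peg 2: []

After move 5 (0->2):
Peg 0: [3, 2]
Peg 1: []
Peg 2: [1]

After move 6 (0->1):
Peg 0: [3]
Peg 1: [2]
Peg 2: [1]

After move 7 (2->0):
Peg 0: [3, 1]
Peg 1: [2]
Peg 2: []

After move 8 (0->2):
Peg 0: [3]
Peg 1: [2]
Peg 2: [1]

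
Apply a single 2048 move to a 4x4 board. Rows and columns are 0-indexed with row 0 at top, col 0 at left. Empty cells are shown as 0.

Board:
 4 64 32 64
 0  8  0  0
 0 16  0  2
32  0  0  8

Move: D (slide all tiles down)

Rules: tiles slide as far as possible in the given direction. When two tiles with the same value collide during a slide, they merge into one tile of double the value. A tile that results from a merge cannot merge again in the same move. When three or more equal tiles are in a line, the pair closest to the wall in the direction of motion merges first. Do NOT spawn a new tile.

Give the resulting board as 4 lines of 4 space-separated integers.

Answer:  0  0  0  0
 0 64  0 64
 4  8  0  2
32 16 32  8

Derivation:
Slide down:
col 0: [4, 0, 0, 32] -> [0, 0, 4, 32]
col 1: [64, 8, 16, 0] -> [0, 64, 8, 16]
col 2: [32, 0, 0, 0] -> [0, 0, 0, 32]
col 3: [64, 0, 2, 8] -> [0, 64, 2, 8]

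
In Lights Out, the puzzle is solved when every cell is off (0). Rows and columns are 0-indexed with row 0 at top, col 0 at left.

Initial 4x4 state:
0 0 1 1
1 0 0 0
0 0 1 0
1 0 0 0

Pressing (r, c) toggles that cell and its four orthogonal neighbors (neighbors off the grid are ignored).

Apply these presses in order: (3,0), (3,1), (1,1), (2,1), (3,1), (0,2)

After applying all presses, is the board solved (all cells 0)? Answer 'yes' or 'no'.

After press 1 at (3,0):
0 0 1 1
1 0 0 0
1 0 1 0
0 1 0 0

After press 2 at (3,1):
0 0 1 1
1 0 0 0
1 1 1 0
1 0 1 0

After press 3 at (1,1):
0 1 1 1
0 1 1 0
1 0 1 0
1 0 1 0

After press 4 at (2,1):
0 1 1 1
0 0 1 0
0 1 0 0
1 1 1 0

After press 5 at (3,1):
0 1 1 1
0 0 1 0
0 0 0 0
0 0 0 0

After press 6 at (0,2):
0 0 0 0
0 0 0 0
0 0 0 0
0 0 0 0

Lights still on: 0

Answer: yes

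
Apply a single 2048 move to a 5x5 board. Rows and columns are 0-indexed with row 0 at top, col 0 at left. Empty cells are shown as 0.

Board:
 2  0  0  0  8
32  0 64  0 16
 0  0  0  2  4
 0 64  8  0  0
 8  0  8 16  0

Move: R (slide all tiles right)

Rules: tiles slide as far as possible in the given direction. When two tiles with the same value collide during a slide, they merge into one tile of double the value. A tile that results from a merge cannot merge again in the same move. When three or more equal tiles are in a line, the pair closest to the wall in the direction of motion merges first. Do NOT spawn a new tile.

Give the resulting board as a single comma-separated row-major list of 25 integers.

Answer: 0, 0, 0, 2, 8, 0, 0, 32, 64, 16, 0, 0, 0, 2, 4, 0, 0, 0, 64, 8, 0, 0, 0, 16, 16

Derivation:
Slide right:
row 0: [2, 0, 0, 0, 8] -> [0, 0, 0, 2, 8]
row 1: [32, 0, 64, 0, 16] -> [0, 0, 32, 64, 16]
row 2: [0, 0, 0, 2, 4] -> [0, 0, 0, 2, 4]
row 3: [0, 64, 8, 0, 0] -> [0, 0, 0, 64, 8]
row 4: [8, 0, 8, 16, 0] -> [0, 0, 0, 16, 16]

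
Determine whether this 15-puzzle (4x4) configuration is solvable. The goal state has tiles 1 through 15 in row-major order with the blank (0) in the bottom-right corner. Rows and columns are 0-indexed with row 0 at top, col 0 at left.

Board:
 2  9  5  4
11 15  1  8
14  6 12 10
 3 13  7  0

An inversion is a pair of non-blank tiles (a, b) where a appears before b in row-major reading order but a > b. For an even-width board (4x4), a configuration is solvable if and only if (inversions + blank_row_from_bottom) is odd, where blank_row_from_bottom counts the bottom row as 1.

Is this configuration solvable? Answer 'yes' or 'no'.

Answer: yes

Derivation:
Inversions: 44
Blank is in row 3 (0-indexed from top), which is row 1 counting from the bottom (bottom = 1).
44 + 1 = 45, which is odd, so the puzzle is solvable.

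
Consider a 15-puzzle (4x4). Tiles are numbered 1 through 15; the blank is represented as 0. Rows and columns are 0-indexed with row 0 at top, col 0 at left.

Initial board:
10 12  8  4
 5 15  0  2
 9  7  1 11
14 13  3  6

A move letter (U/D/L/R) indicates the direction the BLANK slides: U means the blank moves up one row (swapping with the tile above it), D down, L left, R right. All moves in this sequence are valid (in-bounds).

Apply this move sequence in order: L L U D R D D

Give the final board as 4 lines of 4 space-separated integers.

Answer: 10 12  8  4
 5  7 15  2
 9 13  1 11
14  0  3  6

Derivation:
After move 1 (L):
10 12  8  4
 5  0 15  2
 9  7  1 11
14 13  3  6

After move 2 (L):
10 12  8  4
 0  5 15  2
 9  7  1 11
14 13  3  6

After move 3 (U):
 0 12  8  4
10  5 15  2
 9  7  1 11
14 13  3  6

After move 4 (D):
10 12  8  4
 0  5 15  2
 9  7  1 11
14 13  3  6

After move 5 (R):
10 12  8  4
 5  0 15  2
 9  7  1 11
14 13  3  6

After move 6 (D):
10 12  8  4
 5  7 15  2
 9  0  1 11
14 13  3  6

After move 7 (D):
10 12  8  4
 5  7 15  2
 9 13  1 11
14  0  3  6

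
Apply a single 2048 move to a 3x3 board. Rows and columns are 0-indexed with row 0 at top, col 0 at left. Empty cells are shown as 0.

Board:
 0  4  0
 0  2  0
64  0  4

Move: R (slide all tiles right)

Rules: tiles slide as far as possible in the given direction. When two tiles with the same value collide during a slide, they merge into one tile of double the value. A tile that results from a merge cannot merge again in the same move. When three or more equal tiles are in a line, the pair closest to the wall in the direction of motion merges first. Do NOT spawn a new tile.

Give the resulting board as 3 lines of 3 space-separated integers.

Slide right:
row 0: [0, 4, 0] -> [0, 0, 4]
row 1: [0, 2, 0] -> [0, 0, 2]
row 2: [64, 0, 4] -> [0, 64, 4]

Answer:  0  0  4
 0  0  2
 0 64  4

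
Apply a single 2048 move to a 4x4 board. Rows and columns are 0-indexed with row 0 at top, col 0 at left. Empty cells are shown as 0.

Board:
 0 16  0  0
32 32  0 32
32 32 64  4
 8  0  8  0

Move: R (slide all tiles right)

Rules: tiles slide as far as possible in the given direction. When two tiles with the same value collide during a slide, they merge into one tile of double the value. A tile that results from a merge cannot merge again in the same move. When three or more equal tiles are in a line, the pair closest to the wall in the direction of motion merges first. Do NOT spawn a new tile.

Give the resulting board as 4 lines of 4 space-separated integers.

Slide right:
row 0: [0, 16, 0, 0] -> [0, 0, 0, 16]
row 1: [32, 32, 0, 32] -> [0, 0, 32, 64]
row 2: [32, 32, 64, 4] -> [0, 64, 64, 4]
row 3: [8, 0, 8, 0] -> [0, 0, 0, 16]

Answer:  0  0  0 16
 0  0 32 64
 0 64 64  4
 0  0  0 16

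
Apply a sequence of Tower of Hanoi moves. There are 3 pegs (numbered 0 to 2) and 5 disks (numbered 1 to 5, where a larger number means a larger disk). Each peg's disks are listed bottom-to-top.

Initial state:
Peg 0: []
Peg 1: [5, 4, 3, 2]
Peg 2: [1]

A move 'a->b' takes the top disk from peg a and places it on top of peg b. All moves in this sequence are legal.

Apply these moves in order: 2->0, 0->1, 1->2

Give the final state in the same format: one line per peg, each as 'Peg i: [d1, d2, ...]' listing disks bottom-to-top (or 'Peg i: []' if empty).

After move 1 (2->0):
Peg 0: [1]
Peg 1: [5, 4, 3, 2]
Peg 2: []

After move 2 (0->1):
Peg 0: []
Peg 1: [5, 4, 3, 2, 1]
Peg 2: []

After move 3 (1->2):
Peg 0: []
Peg 1: [5, 4, 3, 2]
Peg 2: [1]

Answer: Peg 0: []
Peg 1: [5, 4, 3, 2]
Peg 2: [1]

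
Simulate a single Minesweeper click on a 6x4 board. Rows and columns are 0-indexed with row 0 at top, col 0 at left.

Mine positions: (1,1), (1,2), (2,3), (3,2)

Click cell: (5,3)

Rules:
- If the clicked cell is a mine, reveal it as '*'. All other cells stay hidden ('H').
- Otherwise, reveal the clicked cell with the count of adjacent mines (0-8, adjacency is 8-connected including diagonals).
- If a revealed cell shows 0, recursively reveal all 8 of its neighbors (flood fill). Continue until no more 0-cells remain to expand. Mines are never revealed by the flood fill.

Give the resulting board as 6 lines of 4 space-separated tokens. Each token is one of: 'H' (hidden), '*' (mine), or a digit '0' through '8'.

H H H H
H H H H
1 3 H H
0 1 H H
0 1 1 1
0 0 0 0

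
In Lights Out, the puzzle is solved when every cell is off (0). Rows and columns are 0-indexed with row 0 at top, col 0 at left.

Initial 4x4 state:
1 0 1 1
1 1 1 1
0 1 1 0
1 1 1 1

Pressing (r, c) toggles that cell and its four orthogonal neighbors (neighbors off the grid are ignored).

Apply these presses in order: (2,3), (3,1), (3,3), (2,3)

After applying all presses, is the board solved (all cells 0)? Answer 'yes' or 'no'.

Answer: no

Derivation:
After press 1 at (2,3):
1 0 1 1
1 1 1 0
0 1 0 1
1 1 1 0

After press 2 at (3,1):
1 0 1 1
1 1 1 0
0 0 0 1
0 0 0 0

After press 3 at (3,3):
1 0 1 1
1 1 1 0
0 0 0 0
0 0 1 1

After press 4 at (2,3):
1 0 1 1
1 1 1 1
0 0 1 1
0 0 1 0

Lights still on: 10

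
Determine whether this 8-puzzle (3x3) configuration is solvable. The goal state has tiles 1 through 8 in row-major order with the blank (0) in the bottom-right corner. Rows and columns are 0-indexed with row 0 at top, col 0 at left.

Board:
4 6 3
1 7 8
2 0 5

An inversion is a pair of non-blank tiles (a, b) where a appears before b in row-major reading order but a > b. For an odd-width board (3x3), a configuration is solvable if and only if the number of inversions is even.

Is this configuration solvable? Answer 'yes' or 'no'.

Inversions (pairs i<j in row-major order where tile[i] > tile[j] > 0): 13
13 is odd, so the puzzle is not solvable.

Answer: no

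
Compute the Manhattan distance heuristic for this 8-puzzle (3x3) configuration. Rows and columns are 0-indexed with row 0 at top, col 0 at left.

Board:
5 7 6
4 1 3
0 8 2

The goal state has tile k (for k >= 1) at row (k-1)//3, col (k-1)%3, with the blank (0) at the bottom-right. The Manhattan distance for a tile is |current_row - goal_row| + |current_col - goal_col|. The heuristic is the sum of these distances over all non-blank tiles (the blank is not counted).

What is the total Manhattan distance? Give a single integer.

Answer: 12

Derivation:
Tile 5: at (0,0), goal (1,1), distance |0-1|+|0-1| = 2
Tile 7: at (0,1), goal (2,0), distance |0-2|+|1-0| = 3
Tile 6: at (0,2), goal (1,2), distance |0-1|+|2-2| = 1
Tile 4: at (1,0), goal (1,0), distance |1-1|+|0-0| = 0
Tile 1: at (1,1), goal (0,0), distance |1-0|+|1-0| = 2
Tile 3: at (1,2), goal (0,2), distance |1-0|+|2-2| = 1
Tile 8: at (2,1), goal (2,1), distance |2-2|+|1-1| = 0
Tile 2: at (2,2), goal (0,1), distance |2-0|+|2-1| = 3
Sum: 2 + 3 + 1 + 0 + 2 + 1 + 0 + 3 = 12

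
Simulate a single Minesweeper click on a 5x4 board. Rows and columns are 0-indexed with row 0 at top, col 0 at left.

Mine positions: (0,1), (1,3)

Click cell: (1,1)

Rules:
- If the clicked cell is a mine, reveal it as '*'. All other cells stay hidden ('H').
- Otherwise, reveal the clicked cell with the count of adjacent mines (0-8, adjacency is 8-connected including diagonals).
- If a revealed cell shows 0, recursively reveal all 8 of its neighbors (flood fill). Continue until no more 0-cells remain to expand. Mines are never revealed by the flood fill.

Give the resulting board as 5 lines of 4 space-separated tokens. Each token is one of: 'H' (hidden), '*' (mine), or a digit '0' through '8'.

H H H H
H 1 H H
H H H H
H H H H
H H H H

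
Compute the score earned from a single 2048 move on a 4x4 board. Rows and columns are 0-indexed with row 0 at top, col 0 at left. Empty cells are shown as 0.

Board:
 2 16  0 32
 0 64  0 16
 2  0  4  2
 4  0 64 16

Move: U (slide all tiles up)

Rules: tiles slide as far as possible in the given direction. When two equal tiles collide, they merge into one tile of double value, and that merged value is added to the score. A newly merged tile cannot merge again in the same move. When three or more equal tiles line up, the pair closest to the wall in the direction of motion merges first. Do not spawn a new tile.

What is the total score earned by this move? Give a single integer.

Answer: 4

Derivation:
Slide up:
col 0: [2, 0, 2, 4] -> [4, 4, 0, 0]  score +4 (running 4)
col 1: [16, 64, 0, 0] -> [16, 64, 0, 0]  score +0 (running 4)
col 2: [0, 0, 4, 64] -> [4, 64, 0, 0]  score +0 (running 4)
col 3: [32, 16, 2, 16] -> [32, 16, 2, 16]  score +0 (running 4)
Board after move:
 4 16  4 32
 4 64 64 16
 0  0  0  2
 0  0  0 16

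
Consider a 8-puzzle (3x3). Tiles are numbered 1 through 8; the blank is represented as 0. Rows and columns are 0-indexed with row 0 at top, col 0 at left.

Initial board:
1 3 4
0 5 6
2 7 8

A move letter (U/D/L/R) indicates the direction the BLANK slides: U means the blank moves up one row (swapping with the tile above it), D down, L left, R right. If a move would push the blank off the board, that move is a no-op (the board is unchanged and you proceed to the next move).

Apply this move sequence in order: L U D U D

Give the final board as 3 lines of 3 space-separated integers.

Answer: 1 3 4
0 5 6
2 7 8

Derivation:
After move 1 (L):
1 3 4
0 5 6
2 7 8

After move 2 (U):
0 3 4
1 5 6
2 7 8

After move 3 (D):
1 3 4
0 5 6
2 7 8

After move 4 (U):
0 3 4
1 5 6
2 7 8

After move 5 (D):
1 3 4
0 5 6
2 7 8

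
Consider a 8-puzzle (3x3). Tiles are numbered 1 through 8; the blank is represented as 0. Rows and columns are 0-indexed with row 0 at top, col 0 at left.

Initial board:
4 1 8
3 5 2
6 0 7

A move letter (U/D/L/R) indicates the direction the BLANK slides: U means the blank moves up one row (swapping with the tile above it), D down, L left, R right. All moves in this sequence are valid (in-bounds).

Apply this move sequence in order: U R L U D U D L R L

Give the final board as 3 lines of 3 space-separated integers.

Answer: 4 1 8
0 3 2
6 5 7

Derivation:
After move 1 (U):
4 1 8
3 0 2
6 5 7

After move 2 (R):
4 1 8
3 2 0
6 5 7

After move 3 (L):
4 1 8
3 0 2
6 5 7

After move 4 (U):
4 0 8
3 1 2
6 5 7

After move 5 (D):
4 1 8
3 0 2
6 5 7

After move 6 (U):
4 0 8
3 1 2
6 5 7

After move 7 (D):
4 1 8
3 0 2
6 5 7

After move 8 (L):
4 1 8
0 3 2
6 5 7

After move 9 (R):
4 1 8
3 0 2
6 5 7

After move 10 (L):
4 1 8
0 3 2
6 5 7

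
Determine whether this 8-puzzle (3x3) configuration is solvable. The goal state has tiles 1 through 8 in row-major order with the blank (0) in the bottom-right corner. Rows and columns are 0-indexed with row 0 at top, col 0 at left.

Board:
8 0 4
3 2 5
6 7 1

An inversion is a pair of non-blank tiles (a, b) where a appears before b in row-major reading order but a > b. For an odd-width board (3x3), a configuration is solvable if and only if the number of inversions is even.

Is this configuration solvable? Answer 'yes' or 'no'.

Inversions (pairs i<j in row-major order where tile[i] > tile[j] > 0): 16
16 is even, so the puzzle is solvable.

Answer: yes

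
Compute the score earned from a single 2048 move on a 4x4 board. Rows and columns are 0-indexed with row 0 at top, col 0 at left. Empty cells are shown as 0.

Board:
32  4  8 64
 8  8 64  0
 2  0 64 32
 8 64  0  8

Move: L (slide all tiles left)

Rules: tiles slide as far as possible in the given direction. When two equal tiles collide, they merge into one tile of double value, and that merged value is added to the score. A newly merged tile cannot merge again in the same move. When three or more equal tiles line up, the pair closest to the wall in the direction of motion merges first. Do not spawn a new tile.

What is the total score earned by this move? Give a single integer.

Answer: 16

Derivation:
Slide left:
row 0: [32, 4, 8, 64] -> [32, 4, 8, 64]  score +0 (running 0)
row 1: [8, 8, 64, 0] -> [16, 64, 0, 0]  score +16 (running 16)
row 2: [2, 0, 64, 32] -> [2, 64, 32, 0]  score +0 (running 16)
row 3: [8, 64, 0, 8] -> [8, 64, 8, 0]  score +0 (running 16)
Board after move:
32  4  8 64
16 64  0  0
 2 64 32  0
 8 64  8  0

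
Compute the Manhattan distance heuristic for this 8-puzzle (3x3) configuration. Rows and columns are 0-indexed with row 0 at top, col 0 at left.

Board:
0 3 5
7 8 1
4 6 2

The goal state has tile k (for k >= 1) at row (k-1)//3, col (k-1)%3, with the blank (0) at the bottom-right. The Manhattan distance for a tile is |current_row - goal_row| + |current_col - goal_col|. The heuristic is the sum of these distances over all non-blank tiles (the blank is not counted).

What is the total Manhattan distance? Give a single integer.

Answer: 14

Derivation:
Tile 3: at (0,1), goal (0,2), distance |0-0|+|1-2| = 1
Tile 5: at (0,2), goal (1,1), distance |0-1|+|2-1| = 2
Tile 7: at (1,0), goal (2,0), distance |1-2|+|0-0| = 1
Tile 8: at (1,1), goal (2,1), distance |1-2|+|1-1| = 1
Tile 1: at (1,2), goal (0,0), distance |1-0|+|2-0| = 3
Tile 4: at (2,0), goal (1,0), distance |2-1|+|0-0| = 1
Tile 6: at (2,1), goal (1,2), distance |2-1|+|1-2| = 2
Tile 2: at (2,2), goal (0,1), distance |2-0|+|2-1| = 3
Sum: 1 + 2 + 1 + 1 + 3 + 1 + 2 + 3 = 14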